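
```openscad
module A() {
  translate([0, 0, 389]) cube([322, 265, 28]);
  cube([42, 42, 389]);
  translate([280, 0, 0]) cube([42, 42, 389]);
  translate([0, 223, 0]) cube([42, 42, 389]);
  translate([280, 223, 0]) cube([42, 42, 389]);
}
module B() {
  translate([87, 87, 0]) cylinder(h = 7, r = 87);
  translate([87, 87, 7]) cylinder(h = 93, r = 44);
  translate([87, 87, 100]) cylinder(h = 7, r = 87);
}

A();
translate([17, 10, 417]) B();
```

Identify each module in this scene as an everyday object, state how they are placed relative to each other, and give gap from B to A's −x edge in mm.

A is a stool. B is a spool. The spool is on top of the stool. The gap from the spool to the stool's −x edge is 17 mm.

The spool's min-x is at 17; the stool's min-x is 0; gap = 17 mm.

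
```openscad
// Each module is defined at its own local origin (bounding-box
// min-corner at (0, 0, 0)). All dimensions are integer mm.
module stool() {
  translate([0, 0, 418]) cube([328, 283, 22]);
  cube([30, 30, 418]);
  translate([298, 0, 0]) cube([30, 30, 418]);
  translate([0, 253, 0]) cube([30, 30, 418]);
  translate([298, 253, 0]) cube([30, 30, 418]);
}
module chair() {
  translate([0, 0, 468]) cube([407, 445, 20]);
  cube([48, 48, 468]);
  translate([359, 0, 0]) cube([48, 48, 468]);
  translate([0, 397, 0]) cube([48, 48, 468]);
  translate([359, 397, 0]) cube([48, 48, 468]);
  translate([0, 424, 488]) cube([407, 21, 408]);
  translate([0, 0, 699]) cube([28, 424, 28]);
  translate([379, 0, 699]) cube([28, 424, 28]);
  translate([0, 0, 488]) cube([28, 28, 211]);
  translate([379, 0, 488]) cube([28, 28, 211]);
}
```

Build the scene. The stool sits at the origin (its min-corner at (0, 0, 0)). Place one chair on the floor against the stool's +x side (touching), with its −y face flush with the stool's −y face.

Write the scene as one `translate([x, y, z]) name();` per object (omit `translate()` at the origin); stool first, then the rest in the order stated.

stool();
translate([328, 0, 0]) chair();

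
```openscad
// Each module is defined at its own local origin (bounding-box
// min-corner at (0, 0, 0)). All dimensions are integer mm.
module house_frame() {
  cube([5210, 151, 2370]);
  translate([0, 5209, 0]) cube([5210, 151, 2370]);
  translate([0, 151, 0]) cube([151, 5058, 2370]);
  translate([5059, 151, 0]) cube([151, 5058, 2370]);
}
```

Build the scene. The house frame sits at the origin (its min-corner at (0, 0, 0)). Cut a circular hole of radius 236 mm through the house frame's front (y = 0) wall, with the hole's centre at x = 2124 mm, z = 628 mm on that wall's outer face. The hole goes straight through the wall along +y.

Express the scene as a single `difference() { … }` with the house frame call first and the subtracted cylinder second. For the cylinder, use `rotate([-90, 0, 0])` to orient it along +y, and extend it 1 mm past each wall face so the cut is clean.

difference() {
  house_frame();
  translate([2124, -1, 628]) rotate([-90, 0, 0]) cylinder(h = 153, r = 236);
}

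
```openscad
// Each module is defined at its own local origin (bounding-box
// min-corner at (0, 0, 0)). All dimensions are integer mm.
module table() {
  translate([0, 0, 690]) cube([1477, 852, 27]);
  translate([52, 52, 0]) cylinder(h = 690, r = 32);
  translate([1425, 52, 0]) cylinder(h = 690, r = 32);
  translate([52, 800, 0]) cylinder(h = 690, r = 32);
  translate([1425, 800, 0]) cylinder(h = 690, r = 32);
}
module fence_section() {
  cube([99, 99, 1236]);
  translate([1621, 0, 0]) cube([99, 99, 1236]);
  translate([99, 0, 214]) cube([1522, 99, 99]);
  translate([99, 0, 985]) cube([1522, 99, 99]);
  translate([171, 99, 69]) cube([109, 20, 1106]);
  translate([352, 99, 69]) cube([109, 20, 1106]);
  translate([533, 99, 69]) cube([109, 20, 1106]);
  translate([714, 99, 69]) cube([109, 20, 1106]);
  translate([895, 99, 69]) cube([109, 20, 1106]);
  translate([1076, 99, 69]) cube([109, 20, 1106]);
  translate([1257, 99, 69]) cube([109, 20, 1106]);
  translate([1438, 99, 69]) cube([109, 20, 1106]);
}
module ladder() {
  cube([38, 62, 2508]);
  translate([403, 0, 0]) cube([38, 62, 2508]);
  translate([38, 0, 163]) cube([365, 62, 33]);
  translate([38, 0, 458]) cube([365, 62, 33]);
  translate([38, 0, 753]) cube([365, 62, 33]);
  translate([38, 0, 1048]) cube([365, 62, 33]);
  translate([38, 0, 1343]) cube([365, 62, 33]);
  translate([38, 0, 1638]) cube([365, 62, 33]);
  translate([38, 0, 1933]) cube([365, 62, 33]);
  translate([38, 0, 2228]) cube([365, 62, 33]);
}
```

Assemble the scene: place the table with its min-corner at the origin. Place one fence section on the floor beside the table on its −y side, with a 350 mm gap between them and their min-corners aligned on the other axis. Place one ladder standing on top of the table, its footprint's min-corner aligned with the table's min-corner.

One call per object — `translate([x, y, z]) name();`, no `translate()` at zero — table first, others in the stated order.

table();
translate([0, -469, 0]) fence_section();
translate([0, 0, 717]) ladder();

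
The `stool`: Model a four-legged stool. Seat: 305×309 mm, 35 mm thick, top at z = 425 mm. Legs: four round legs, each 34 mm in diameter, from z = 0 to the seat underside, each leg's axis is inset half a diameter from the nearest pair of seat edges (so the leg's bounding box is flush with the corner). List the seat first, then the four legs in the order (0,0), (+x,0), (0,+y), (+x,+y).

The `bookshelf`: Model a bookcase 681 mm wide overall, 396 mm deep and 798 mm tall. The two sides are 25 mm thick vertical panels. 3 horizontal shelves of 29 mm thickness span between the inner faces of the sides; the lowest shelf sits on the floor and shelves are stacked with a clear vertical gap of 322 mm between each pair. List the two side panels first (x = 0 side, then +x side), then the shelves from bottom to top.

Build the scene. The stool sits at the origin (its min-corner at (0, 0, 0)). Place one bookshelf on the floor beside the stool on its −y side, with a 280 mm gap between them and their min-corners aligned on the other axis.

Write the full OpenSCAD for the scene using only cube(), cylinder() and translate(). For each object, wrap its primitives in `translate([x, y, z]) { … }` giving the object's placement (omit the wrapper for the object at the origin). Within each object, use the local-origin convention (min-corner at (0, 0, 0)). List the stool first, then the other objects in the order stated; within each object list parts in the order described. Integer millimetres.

translate([0, 0, 390]) cube([305, 309, 35]);
translate([17, 17, 0]) cylinder(h = 390, r = 17);
translate([288, 17, 0]) cylinder(h = 390, r = 17);
translate([17, 292, 0]) cylinder(h = 390, r = 17);
translate([288, 292, 0]) cylinder(h = 390, r = 17);
translate([0, -676, 0]) {
  cube([25, 396, 798]);
  translate([656, 0, 0]) cube([25, 396, 798]);
  translate([25, 0, 0]) cube([631, 396, 29]);
  translate([25, 0, 351]) cube([631, 396, 29]);
  translate([25, 0, 702]) cube([631, 396, 29]);
}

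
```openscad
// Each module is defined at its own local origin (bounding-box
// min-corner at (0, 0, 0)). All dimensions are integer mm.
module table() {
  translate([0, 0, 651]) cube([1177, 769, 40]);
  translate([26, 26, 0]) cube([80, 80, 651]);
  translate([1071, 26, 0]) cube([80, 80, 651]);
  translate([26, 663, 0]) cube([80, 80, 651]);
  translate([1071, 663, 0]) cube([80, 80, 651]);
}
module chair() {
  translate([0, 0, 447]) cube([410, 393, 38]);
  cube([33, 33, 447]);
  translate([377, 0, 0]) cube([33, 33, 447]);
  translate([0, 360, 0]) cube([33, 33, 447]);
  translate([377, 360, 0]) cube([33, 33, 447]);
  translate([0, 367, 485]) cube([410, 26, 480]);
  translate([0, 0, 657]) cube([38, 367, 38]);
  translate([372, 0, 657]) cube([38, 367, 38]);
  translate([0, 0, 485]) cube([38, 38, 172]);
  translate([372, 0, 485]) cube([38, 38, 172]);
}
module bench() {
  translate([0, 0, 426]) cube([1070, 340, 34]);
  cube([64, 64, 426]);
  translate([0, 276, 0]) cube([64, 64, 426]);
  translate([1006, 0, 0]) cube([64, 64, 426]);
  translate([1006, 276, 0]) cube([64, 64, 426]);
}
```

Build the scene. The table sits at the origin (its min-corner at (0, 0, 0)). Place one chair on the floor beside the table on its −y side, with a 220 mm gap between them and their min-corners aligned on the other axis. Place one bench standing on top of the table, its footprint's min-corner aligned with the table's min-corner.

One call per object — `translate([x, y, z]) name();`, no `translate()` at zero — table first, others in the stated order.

table();
translate([0, -613, 0]) chair();
translate([0, 0, 691]) bench();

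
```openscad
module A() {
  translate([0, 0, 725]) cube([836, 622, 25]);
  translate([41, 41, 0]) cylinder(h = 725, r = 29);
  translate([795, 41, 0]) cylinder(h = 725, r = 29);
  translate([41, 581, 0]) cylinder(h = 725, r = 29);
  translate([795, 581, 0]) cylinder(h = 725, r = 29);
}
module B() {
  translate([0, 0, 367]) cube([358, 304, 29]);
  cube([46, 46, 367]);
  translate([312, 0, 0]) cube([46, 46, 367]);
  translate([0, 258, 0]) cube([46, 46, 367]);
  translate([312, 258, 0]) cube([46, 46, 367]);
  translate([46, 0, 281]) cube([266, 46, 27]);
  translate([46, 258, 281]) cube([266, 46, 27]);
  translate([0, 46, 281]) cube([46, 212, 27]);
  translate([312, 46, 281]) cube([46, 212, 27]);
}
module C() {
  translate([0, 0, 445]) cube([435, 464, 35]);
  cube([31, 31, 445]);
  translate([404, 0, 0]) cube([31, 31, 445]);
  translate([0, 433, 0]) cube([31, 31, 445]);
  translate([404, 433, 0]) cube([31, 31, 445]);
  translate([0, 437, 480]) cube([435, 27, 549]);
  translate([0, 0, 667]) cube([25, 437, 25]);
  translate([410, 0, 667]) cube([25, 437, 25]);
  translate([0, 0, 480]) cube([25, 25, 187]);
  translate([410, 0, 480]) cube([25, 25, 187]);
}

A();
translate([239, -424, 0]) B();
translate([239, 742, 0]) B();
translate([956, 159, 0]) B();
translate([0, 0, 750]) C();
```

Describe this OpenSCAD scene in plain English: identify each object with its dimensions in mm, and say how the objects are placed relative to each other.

A is a rectangular dining table. The top is 836×622×25 mm with its upper surface at z = 750 mm. It stands on four round legs of 58 mm diameter, each leg's bounding box inset 12 mm from the nearest pair of top edges, running from the floor to the underside of the top.

B is a four-legged stool. The seat is a 358×304×29 mm slab whose top surface is at z = 396 mm; four square legs, each 46×46 mm in cross-section, run from the floor (z = 0) to the underside of the seat, each flush with a corner of the seat. Four stretchers, 46 mm wide and 27 mm tall, connect adjacent legs with their undersides at z = 281 mm, each running between the inner faces of the legs it joins and aligned with the legs' outer faces on the other axis.

C is a chair: 435×464 mm seat, 35 mm thick, top at z = 480 mm, on four 31 mm square corner legs flush with the seat edges. A 27 mm thick backrest slab spans the full seat width, extending 549 mm above the seat top, its back face flush with the seat's +y edge. Two armrests of 25×25 mm section run along each side from the seat's front edge to the front of the backrest, top faces 212 mm above the seat top and outer faces flush with the seat's x-edges; a 25×25 mm post under the front of each armrest stands on the seat at the front corner.

Three stools sit around the table at the −y, +y, +x sides. The chair is on top of the table.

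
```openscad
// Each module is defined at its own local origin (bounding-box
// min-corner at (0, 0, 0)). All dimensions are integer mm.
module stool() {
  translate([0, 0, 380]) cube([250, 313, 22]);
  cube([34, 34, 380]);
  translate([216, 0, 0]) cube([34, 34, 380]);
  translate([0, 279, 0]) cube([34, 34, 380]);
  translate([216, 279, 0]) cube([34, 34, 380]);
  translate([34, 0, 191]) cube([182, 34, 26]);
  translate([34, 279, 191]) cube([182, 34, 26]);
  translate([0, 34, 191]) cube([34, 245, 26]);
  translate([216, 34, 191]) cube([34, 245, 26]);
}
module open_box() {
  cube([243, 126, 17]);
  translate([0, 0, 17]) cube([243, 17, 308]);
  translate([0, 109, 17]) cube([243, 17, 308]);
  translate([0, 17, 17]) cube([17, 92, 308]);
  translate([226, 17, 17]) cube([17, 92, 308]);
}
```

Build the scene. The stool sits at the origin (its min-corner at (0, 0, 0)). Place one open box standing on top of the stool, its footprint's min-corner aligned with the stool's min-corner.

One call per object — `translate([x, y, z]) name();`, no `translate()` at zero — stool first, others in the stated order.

stool();
translate([0, 0, 402]) open_box();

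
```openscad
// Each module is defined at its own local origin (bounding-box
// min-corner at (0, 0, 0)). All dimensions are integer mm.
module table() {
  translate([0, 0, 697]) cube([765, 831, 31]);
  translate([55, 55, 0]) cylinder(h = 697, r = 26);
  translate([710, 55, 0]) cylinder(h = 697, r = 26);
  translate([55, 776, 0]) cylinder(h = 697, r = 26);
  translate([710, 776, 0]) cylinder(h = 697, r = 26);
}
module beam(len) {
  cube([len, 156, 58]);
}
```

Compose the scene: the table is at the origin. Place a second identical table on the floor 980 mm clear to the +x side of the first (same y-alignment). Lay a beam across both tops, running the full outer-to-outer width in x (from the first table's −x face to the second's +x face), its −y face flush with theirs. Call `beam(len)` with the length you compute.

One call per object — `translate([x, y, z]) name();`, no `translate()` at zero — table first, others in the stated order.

table();
translate([1745, 0, 0]) table();
translate([0, 0, 728]) beam(2510);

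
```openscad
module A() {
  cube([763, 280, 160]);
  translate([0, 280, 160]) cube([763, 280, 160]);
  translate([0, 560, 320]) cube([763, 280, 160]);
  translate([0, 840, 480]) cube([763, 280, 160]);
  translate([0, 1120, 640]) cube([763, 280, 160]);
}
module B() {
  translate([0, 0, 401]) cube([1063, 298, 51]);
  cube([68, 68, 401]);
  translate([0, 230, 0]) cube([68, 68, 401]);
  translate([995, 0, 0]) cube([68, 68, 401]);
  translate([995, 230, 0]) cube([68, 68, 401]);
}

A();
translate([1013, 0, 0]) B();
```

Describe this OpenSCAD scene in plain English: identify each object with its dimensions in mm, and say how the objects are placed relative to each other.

A is a run of 5 identical solid stair steps. Each tread is 763×280 mm and each step block is 160 mm high. Step 1 rests on the floor; step k is offset from step 1 by (k−1)×280 mm in y and (k−1)×160 mm in z.

B is a long wooden bench with a 1063 mm (x) × 298 mm (y) seat, 51 mm thick, its top surface 452 mm above the floor. Four 68 mm square legs at the seat corners, flush with the edges, run from z = 0 to the seat underside.

The bench is on the floor beside the staircase on its +x side.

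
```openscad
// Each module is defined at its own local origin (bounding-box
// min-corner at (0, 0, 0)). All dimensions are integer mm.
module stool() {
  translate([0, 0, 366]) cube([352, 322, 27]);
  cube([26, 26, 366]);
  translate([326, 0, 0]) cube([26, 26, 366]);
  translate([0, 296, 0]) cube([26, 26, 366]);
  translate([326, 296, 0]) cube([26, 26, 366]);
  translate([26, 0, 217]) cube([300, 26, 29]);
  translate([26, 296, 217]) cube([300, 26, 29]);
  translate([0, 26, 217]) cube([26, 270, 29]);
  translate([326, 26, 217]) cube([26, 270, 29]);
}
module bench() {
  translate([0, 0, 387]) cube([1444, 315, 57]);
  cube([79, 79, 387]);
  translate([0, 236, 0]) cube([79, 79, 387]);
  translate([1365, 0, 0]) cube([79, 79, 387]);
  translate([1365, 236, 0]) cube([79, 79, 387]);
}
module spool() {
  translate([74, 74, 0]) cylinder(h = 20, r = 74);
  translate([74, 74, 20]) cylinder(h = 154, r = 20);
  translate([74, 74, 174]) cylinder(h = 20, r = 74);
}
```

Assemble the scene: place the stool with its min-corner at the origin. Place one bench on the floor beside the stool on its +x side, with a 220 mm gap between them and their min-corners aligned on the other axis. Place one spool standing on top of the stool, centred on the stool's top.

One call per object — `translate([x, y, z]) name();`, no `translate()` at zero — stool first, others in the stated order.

stool();
translate([572, 0, 0]) bench();
translate([102, 87, 393]) spool();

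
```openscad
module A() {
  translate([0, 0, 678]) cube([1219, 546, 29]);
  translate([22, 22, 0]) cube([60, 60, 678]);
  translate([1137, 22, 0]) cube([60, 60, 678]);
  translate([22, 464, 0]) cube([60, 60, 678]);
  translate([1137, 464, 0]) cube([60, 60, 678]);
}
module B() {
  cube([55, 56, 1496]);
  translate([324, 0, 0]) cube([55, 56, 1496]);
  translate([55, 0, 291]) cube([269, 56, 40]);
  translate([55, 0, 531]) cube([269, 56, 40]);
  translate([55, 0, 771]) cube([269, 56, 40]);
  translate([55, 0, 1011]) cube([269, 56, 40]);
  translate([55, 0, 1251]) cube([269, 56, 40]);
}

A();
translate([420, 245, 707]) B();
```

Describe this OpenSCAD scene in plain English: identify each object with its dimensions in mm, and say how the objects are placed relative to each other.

A is a table: top 1219 mm (x) × 546 mm (y), 29 mm thick, upper face at z = 707 mm, on four 60×60 mm square legs, each inset 22 mm from the nearest pair of top edges, running from z = 0 to the bottom of the top.

B is a wooden ladder with two side rails of 55×56 mm section and 1496 mm height, set 379 mm apart overall. Between them run 5 rectangular rungs (56 mm deep, 40 mm thick), front faces flush with the rails' −y face. The bottom of the first rung is 291 mm above the floor and each subsequent rung is 240 mm higher than the one below.

The ladder is on top of the table, centred.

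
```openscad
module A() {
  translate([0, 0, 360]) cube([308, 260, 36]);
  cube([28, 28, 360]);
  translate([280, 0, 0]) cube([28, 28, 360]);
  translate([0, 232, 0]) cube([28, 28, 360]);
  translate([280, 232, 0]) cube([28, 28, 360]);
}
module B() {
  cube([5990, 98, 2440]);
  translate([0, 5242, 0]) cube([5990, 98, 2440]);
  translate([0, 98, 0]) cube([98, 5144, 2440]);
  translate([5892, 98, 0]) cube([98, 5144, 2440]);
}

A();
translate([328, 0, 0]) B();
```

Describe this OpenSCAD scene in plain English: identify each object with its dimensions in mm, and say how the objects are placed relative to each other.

A is a four-legged stool. The seat is a 308×260×36 mm slab whose top surface is at z = 396 mm; four square legs, each 28×28 mm in cross-section, run from the floor (z = 0) to the underside of the seat, each flush with a corner of the seat.

B is a box-shaped house frame (walls only): outside footprint 5990×5340 mm, wall height 2440 mm, wall thickness 98 mm. The two y-facing walls run the full x-width; the two x-facing walls fit between the inner faces of the y-facing walls.

The house frame is on the floor beside the stool on its +x side.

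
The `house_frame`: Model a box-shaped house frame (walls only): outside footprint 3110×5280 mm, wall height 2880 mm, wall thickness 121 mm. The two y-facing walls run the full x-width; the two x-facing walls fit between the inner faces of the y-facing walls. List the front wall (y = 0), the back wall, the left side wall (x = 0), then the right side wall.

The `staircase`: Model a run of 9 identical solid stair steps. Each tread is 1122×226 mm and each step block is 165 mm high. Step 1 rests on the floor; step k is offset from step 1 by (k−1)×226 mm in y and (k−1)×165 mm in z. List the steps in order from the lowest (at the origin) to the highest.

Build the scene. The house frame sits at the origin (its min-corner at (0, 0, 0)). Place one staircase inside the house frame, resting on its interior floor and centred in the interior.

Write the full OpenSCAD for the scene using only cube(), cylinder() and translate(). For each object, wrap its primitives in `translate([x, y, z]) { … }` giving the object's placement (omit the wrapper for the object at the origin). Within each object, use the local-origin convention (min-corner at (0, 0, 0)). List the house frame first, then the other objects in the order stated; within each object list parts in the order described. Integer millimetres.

cube([3110, 121, 2880]);
translate([0, 5159, 0]) cube([3110, 121, 2880]);
translate([0, 121, 0]) cube([121, 5038, 2880]);
translate([2989, 121, 0]) cube([121, 5038, 2880]);
translate([994, 1623, 0]) {
  cube([1122, 226, 165]);
  translate([0, 226, 165]) cube([1122, 226, 165]);
  translate([0, 452, 330]) cube([1122, 226, 165]);
  translate([0, 678, 495]) cube([1122, 226, 165]);
  translate([0, 904, 660]) cube([1122, 226, 165]);
  translate([0, 1130, 825]) cube([1122, 226, 165]);
  translate([0, 1356, 990]) cube([1122, 226, 165]);
  translate([0, 1582, 1155]) cube([1122, 226, 165]);
  translate([0, 1808, 1320]) cube([1122, 226, 165]);
}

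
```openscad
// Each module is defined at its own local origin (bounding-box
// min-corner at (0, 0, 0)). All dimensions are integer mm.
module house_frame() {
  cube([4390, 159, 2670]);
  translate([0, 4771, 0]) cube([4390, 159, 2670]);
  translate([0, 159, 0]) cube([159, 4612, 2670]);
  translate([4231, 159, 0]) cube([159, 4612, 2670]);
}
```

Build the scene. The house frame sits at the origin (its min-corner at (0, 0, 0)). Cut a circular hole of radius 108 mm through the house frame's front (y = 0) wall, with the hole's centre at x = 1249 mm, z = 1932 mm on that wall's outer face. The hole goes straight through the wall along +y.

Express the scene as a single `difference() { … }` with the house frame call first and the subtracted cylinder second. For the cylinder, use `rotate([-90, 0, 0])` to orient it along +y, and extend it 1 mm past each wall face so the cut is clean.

difference() {
  house_frame();
  translate([1249, -1, 1932]) rotate([-90, 0, 0]) cylinder(h = 161, r = 108);
}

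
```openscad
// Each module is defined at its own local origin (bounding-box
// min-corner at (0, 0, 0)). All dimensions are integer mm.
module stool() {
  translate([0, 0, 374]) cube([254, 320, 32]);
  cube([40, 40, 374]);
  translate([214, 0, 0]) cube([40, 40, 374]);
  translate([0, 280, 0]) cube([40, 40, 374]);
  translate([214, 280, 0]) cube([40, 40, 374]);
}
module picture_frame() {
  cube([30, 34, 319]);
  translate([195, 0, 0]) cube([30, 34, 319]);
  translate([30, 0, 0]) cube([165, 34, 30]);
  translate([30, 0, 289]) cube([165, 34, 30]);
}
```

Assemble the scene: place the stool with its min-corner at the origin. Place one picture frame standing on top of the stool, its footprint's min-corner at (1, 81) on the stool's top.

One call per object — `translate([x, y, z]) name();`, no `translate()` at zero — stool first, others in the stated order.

stool();
translate([1, 81, 406]) picture_frame();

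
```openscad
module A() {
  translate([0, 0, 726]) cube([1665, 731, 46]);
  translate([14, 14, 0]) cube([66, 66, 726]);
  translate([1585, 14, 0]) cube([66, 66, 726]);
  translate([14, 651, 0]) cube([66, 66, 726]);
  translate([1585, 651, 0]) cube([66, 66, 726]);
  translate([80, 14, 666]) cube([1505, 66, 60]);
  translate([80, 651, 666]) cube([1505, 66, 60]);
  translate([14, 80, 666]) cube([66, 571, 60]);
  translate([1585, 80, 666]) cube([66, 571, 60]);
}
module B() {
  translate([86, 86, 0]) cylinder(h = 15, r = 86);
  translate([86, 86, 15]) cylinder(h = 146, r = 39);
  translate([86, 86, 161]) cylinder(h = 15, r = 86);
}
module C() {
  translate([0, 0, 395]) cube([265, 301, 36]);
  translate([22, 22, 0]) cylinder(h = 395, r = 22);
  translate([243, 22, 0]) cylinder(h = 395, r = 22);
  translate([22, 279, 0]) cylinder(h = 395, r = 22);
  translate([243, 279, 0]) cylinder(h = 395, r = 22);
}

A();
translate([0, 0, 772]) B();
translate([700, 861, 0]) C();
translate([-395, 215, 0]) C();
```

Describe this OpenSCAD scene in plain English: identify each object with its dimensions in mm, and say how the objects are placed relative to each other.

A is a table with a 1665×731 mm rectangular top, 46 mm thick, top surface at z = 772 mm, supported by four 66×66 mm square legs, each inset 14 mm from the nearest pair of top edges, running from the floor. Four apron rails, 66 mm thick and 60 mm tall, run between adjacent legs with their top edges flush with the underside of the top and their outer faces flush with the legs' outer faces.

B is a spool: two coaxial disc flanges of radius 86 mm and thickness 15 mm, joined by a core cylinder of radius 39 mm and height 146 mm. The lower flange rests on z = 0 and the three cylinders share a vertical axis.

C is a four-legged stool. The seat is a 265×301×36 mm slab whose top surface is at z = 431 mm; four round legs, each 44 mm in diameter, run from the floor (z = 0) to the underside of the seat, each leg's axis is inset half a diameter from the nearest pair of seat edges (so the leg's bounding box is flush with the corner).

The spool is on top of the table. Two stools sit around the table at the +y, −x sides.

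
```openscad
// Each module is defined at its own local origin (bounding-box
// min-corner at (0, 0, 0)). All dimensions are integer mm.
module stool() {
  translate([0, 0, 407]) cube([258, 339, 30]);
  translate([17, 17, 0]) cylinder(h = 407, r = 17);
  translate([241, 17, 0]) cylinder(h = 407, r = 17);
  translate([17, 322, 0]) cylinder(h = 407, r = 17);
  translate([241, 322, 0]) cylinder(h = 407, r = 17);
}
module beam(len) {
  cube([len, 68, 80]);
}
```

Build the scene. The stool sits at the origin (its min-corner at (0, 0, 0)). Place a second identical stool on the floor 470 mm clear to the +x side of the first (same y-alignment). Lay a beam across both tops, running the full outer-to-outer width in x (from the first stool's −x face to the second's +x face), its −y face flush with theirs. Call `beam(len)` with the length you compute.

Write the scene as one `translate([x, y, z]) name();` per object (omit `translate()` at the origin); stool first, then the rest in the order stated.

stool();
translate([728, 0, 0]) stool();
translate([0, 0, 437]) beam(986);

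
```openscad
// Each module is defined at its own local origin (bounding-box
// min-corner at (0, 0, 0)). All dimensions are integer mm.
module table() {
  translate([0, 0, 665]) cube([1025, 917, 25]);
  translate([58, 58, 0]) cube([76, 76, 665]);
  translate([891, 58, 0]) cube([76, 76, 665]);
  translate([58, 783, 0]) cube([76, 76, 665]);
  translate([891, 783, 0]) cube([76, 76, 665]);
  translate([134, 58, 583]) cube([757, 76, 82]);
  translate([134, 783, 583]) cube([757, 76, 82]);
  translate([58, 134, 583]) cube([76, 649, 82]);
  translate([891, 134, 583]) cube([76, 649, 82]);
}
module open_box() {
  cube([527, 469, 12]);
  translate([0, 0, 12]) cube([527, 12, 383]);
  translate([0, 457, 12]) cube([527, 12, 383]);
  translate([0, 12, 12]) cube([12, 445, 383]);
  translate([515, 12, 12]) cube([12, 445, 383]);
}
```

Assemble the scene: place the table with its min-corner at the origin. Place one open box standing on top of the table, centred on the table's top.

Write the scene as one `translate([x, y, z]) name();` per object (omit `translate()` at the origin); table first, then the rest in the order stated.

table();
translate([249, 224, 690]) open_box();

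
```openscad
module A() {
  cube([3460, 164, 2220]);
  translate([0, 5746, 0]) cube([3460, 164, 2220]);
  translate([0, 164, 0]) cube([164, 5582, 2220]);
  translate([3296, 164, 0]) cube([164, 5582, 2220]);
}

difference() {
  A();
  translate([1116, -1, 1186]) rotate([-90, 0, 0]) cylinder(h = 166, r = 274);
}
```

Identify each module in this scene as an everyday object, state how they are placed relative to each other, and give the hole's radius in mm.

The subtracted cylinder has r = 274 mm.

A is a house frame. The house frame has a circular hole through its front wall. The hole's radius is 274 mm.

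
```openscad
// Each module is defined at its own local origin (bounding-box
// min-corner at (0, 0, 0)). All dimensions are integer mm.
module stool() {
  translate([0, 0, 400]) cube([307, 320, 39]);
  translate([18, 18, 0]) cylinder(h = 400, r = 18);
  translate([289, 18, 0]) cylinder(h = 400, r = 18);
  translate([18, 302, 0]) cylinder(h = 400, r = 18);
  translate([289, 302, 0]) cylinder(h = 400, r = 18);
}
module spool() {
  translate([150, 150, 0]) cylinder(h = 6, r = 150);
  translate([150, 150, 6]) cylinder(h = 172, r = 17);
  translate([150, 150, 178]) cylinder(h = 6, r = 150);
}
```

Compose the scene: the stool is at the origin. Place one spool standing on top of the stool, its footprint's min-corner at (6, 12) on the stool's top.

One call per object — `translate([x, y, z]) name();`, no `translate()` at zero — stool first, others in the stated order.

stool();
translate([6, 12, 439]) spool();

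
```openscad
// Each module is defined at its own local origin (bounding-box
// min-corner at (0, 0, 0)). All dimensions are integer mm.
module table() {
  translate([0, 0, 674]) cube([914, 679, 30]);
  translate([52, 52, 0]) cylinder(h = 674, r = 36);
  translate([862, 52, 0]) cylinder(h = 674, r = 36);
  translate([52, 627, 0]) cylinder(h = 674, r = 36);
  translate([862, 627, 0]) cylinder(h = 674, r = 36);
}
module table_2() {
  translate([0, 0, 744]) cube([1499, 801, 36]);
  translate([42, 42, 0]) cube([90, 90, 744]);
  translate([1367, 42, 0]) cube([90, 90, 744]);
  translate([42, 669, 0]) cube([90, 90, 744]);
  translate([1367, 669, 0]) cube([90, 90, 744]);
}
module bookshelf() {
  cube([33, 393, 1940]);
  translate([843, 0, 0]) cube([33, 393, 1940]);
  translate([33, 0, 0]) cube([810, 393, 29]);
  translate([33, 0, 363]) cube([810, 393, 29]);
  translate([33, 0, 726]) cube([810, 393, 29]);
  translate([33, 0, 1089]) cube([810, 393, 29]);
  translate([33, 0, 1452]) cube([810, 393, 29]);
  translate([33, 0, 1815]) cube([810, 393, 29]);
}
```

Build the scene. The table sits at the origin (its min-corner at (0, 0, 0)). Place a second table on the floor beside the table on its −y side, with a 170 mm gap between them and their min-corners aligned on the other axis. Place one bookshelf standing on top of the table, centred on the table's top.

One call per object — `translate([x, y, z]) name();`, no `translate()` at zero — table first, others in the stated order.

table();
translate([0, -971, 0]) table_2();
translate([19, 143, 704]) bookshelf();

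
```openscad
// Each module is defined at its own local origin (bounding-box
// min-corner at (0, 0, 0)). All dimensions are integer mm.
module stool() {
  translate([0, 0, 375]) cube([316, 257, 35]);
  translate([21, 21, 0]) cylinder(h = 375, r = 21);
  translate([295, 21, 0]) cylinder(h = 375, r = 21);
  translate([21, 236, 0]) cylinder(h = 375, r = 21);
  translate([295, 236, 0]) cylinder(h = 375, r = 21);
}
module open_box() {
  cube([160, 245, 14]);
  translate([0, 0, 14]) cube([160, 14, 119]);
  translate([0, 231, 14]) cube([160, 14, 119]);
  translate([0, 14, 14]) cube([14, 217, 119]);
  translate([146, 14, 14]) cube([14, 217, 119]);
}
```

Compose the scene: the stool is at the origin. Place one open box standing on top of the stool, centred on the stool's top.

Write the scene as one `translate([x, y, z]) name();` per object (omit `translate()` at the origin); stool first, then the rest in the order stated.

stool();
translate([78, 6, 410]) open_box();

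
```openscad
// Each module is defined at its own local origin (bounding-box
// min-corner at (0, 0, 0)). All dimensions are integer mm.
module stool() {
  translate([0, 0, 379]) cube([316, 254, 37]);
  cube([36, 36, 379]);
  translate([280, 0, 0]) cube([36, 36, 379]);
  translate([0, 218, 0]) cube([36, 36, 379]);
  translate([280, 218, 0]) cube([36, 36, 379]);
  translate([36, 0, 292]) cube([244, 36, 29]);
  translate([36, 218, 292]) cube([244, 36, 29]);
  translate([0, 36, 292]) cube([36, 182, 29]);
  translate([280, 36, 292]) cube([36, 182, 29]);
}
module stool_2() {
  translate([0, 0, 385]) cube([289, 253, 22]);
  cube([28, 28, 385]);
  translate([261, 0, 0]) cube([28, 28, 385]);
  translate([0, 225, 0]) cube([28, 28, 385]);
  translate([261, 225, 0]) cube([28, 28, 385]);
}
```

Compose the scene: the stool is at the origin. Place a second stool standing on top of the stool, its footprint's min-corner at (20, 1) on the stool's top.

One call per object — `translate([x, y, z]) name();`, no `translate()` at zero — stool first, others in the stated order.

stool();
translate([20, 1, 416]) stool_2();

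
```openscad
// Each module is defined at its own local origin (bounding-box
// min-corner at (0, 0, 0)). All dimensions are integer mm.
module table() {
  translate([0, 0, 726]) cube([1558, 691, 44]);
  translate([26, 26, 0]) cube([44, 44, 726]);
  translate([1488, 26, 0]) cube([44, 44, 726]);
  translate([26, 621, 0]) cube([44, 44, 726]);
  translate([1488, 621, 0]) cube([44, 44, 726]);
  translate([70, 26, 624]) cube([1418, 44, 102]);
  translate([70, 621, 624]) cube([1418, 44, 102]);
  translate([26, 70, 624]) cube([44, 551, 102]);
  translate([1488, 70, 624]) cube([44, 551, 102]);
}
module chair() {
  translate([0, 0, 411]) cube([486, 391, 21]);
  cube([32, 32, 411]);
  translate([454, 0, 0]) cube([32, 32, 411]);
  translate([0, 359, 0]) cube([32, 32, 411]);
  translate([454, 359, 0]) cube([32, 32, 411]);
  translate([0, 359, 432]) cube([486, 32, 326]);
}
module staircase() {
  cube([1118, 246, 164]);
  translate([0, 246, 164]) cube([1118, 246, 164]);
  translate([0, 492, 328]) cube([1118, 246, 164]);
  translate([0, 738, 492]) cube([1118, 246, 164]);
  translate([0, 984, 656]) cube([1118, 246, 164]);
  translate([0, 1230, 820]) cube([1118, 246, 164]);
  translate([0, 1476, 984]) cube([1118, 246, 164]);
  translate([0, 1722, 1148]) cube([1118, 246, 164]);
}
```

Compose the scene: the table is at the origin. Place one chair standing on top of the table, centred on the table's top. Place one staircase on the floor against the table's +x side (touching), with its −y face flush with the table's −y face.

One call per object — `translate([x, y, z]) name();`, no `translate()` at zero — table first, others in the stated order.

table();
translate([536, 150, 770]) chair();
translate([1558, 0, 0]) staircase();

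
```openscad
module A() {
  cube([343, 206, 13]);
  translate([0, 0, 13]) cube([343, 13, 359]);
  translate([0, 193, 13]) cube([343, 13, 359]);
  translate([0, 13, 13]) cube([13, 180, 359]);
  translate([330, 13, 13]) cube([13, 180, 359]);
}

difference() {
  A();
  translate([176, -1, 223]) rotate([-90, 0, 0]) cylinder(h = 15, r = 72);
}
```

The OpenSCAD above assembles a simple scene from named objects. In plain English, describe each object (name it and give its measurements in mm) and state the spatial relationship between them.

A is an open storage box with external size 343×206×372 mm and wall thickness 13 mm (the base is also 13 mm thick). The base covers the whole footprint; the four walls stand on the base, with the y-facing walls full-width and the x-facing walls fitting between their inner faces.

The open box has a circular hole of radius 72 mm through its front wall, centred at (x = 176, z = 223).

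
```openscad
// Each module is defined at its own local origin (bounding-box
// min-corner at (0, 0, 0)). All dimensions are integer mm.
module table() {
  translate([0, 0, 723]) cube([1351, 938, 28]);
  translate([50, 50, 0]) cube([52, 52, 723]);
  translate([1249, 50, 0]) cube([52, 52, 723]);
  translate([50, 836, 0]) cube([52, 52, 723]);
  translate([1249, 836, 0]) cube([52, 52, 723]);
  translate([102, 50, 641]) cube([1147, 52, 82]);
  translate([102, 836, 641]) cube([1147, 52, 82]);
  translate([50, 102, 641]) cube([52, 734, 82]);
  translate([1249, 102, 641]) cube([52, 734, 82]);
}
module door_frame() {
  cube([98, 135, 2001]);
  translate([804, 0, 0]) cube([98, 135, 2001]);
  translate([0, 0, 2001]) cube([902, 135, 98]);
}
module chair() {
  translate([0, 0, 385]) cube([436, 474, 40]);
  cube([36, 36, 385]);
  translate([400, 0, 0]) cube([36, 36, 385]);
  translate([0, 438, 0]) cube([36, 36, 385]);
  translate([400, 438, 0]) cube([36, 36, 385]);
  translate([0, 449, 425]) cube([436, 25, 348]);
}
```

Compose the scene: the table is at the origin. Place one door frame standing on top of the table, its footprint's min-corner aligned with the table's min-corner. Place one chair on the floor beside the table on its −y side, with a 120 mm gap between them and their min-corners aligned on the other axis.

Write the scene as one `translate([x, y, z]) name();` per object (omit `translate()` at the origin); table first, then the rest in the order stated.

table();
translate([0, 0, 751]) door_frame();
translate([0, -594, 0]) chair();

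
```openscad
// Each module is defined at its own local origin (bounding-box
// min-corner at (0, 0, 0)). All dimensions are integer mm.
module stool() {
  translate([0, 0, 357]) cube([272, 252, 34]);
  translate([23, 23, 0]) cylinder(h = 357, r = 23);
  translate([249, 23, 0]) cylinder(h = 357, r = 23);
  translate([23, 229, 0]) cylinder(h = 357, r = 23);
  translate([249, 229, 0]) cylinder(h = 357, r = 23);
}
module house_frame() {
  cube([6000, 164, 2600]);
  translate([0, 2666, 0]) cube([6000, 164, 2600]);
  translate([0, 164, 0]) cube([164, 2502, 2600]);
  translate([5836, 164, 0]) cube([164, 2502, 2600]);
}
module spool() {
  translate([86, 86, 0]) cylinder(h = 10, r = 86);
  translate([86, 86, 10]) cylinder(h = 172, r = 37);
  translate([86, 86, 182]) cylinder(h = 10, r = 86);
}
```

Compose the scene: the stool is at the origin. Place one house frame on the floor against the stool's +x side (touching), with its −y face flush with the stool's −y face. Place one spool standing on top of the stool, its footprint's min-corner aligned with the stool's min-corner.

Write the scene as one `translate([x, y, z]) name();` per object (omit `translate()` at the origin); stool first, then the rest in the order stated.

stool();
translate([272, 0, 0]) house_frame();
translate([0, 0, 391]) spool();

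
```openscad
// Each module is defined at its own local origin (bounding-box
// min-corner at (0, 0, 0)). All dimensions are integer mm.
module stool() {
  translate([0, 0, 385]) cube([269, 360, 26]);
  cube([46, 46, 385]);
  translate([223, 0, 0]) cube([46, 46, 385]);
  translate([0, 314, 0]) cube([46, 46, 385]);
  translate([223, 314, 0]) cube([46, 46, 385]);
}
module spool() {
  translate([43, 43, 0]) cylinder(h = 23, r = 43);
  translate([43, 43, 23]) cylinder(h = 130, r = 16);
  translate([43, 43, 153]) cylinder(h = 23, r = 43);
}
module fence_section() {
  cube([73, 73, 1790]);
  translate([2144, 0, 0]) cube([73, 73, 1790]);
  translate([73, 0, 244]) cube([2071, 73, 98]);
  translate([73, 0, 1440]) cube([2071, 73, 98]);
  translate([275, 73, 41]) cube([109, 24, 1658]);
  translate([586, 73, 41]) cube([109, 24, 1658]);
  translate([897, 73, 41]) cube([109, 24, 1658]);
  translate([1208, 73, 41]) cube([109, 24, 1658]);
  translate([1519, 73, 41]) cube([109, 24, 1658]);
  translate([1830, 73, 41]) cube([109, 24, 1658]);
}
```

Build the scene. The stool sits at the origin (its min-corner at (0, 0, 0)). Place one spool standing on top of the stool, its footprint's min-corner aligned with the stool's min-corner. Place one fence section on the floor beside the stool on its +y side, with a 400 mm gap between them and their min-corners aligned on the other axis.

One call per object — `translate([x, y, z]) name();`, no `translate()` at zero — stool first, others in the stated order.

stool();
translate([0, 0, 411]) spool();
translate([0, 760, 0]) fence_section();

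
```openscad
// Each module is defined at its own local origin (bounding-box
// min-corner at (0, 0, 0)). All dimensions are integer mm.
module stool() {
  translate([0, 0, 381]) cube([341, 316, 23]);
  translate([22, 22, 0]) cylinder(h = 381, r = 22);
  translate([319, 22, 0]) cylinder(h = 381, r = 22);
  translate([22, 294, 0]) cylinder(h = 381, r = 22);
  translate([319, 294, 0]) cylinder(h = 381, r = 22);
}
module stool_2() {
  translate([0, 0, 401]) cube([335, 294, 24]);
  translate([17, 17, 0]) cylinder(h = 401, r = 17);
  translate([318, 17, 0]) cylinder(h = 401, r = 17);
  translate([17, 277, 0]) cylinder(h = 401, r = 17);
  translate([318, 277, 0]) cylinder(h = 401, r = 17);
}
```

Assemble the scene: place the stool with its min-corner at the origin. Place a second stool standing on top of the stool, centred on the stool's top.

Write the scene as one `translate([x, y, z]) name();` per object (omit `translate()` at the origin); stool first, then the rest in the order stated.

stool();
translate([3, 11, 404]) stool_2();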